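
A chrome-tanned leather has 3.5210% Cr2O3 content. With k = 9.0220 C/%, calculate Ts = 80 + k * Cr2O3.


Formula: Ts = 80 + k * Cr2O3
Substituting: Ts = 80 + 9.0220 * 3.5210
Result: 111.7665 C


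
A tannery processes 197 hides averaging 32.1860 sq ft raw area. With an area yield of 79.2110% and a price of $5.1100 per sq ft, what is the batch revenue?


Raw_total = N * avg_area = 197 * 32.1860 = 6340.6420 sq ft
Finished = Raw_total * yield / 100 = 6340.6420 * 79.2110 / 100 = 5022.4859 sq ft
Value = Finished * price = 5022.4859 * 5.1100 = 25664.9031 $


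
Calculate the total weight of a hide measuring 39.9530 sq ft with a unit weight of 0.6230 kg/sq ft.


Formula: Weight = area * weight_per_sqft
Substituting: Weight = 39.9530 * 0.6230
Result: 24.8907 kg


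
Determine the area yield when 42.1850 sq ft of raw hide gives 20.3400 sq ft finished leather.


Formula: Yield = finished / raw * 100
Substituting: Yield = 20.3400 / 42.1850 * 100
Result: 48.2162 %


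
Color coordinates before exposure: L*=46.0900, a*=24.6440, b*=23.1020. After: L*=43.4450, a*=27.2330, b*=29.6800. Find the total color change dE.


dL = -2.6450, da = 2.5890, db = 6.5780
dE = sqrt((-2.6450)^2 + 2.5890^2 + 6.5780^2) = 7.5478


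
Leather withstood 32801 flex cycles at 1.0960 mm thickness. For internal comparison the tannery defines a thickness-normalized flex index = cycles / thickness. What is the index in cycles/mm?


Formula: Index = cycles / thickness
Substituting: Index = 32801 / 1.0960
Result: 29927.9197 cycles/mm


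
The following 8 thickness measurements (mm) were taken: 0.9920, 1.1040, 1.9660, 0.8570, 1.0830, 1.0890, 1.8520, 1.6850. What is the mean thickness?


Formula: Average = sum / n
Substituting: Average = 10.6280 / 8
Result: 1.3285 mm


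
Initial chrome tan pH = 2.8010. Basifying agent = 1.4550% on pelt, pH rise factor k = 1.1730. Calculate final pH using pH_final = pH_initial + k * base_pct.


Formula: pH_final = pH_initial + k * base_pct
Substituting: pH_final = 2.8010 + 1.1730 * 1.4550
Result: 4.5077


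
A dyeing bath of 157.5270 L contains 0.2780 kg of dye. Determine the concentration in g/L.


Formula: Conc = dye_mass(kg) / volume(L) * 1000
Substituting: Conc = 0.2780 / 157.5270 * 1000
Result: 1.7648 g/L


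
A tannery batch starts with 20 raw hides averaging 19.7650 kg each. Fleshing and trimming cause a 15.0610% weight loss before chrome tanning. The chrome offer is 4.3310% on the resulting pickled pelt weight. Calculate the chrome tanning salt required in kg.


Total_raw = N * avg_wt = 20 * 19.7650 = 395.3000 kg
Substrate = Total_raw * (1 - loss/100) = 395.3000 * (1 - 15.0610/100) = 335.7639 kg
Chrome = Substrate * pct / 100 = 335.7639 * 4.3310 / 100 = 14.5419 kg


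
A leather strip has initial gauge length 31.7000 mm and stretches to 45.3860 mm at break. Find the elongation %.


Formula: Elongation = (Lf - L0) / L0 * 100
Substituting: Elongation = (45.3860 - 31.7000) / 31.7000 * 100
Result: 43.1735 %


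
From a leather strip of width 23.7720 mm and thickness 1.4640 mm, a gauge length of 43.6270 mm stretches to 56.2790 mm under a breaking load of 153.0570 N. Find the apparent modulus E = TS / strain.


TS = F / (w * t) = 153.0570 / (23.7720 * 1.4640) = 4.3979 N/mm^2
strain = (Lf - L0) / L0 = (56.2790 - 43.6270) / 43.6270 = 0.2900
E = TS / strain = 4.3979 / 0.2900 = 15.1650 N/mm^2


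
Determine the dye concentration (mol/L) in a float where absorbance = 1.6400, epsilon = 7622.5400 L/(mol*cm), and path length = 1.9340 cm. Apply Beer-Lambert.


Formula: c = A / (epsilon * l)
Substituting: c = 1.6400 / (7622.5400 * 1.9340)
Result: 1.1125e-04 mol/L


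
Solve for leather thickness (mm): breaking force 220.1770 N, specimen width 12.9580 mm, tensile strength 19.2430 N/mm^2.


Formula: t = F / (TS * w)
Substituting: t = 220.1770 / (19.2430 * 12.9580)
Result: 0.8830 mm


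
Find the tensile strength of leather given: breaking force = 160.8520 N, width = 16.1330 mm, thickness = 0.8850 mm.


Formula: TS = force / (width * thickness)
Substituting: TS = 160.8520 / (16.1330 * 0.8850)
Result: 11.2660 N/mm^2


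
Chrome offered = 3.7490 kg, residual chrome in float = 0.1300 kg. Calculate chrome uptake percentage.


Formula: Uptake = (offered - residual) / offered * 100
Substituting: Uptake = (3.7490 - 0.1300) / 3.7490 * 100
Result: 96.5324 %


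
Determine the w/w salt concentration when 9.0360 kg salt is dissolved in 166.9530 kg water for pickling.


Formula: Conc = salt / (water + salt) * 100
Substituting: Conc = 9.0360 / (166.9530 + 9.0360) * 100
Result: 5.1344 %


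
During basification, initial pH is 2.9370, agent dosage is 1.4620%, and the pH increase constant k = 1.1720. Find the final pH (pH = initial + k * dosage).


Formula: pH_final = pH_initial + k * base_pct
Substituting: pH_final = 2.9370 + 1.1720 * 1.4620
Result: 4.6505


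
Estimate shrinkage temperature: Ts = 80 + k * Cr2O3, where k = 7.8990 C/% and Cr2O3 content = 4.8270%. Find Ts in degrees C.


Formula: Ts = 80 + k * Cr2O3
Substituting: Ts = 80 + 7.8990 * 4.8270
Result: 118.1285 C


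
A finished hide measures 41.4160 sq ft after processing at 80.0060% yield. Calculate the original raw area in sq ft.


Formula: raw = finished * 100 / yield
Substituting: raw = 41.4160 * 100 / 80.0060
Result: 51.7661 sq ft


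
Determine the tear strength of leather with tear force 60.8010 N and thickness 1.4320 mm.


Formula: Tear strength = force / thickness
Substituting: Tear strength = 60.8010 / 1.4320
Result: 42.4588 N/mm


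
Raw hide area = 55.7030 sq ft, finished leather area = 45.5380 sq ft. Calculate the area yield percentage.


Formula: Yield = finished / raw * 100
Substituting: Yield = 45.5380 / 55.7030 * 100
Result: 81.7514 %


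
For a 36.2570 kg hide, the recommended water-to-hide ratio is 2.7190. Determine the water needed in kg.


Formula: Water = hide_weight * ratio
Substituting: Water = 36.2570 * 2.7190
Result: 98.5828 kg


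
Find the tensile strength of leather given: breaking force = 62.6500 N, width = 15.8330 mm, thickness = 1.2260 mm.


Formula: TS = force / (width * thickness)
Substituting: TS = 62.6500 / (15.8330 * 1.2260)
Result: 3.2275 N/mm^2


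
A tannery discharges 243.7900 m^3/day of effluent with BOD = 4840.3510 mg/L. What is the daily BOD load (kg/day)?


Formula: BOD_load = volume * conc / 1000
Substituting: BOD_load = 243.7900 * 4840.3510 / 1000
Result: 1180.0292 kg/day


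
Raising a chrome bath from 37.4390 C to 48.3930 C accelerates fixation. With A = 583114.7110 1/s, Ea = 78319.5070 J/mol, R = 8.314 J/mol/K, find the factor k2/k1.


T1 = 37.4390 + 273.15 = 310.5890 K; T2 = 48.3930 + 273.15 = 321.5430 K
k1 = A * exp(-Ea/(R*T1)) = 583114.7110 * exp(-78319.5070/(8.314*310.5890)) = 3.9225e-08 1/s
k2 = A * exp(-Ea/(R*T2)) = 583114.7110 * exp(-78319.5070/(8.314*321.5430)) = 1.1023e-07 1/s
k2/k1 = 1.1023e-07 / 3.9225e-08 = 2.8102


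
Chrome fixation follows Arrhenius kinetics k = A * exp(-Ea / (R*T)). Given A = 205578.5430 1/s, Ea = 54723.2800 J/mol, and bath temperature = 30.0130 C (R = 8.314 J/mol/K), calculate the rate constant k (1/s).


T_K = T_C + 273.15 = 30.0130 + 273.15 = 303.1630 K
exponent = -Ea / (R * T_K) = -54723.2800 / (8.314 * 303.1630) = -21.7113
k = A * exp(exponent) = 205578.5430 * exp(-21.7113) = 7.6538e-05 1/s


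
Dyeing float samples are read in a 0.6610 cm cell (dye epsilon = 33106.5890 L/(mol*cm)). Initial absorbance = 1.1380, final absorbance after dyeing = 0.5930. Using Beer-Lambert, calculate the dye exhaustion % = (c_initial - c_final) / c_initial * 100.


c_initial = A_i / (epsilon * l) = 1.1380 / (33106.5890 * 0.6610) = 5.2003e-05 mol/L
c_final = A_f / (epsilon * l) = 0.5930 / (33106.5890 * 0.6610) = 2.7098e-05 mol/L
Exhaustion = (c_initial - c_final) / c_initial * 100 = (5.2003e-05 - 2.7098e-05) / 5.2003e-05 * 100 = 47.8910 %


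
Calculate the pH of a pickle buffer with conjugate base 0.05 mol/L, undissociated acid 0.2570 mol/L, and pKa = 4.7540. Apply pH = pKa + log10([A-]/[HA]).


ratio = [A-] / [HA] = 0.05 / 0.2570 = 0.1946
log10(ratio) = -0.7110
pH = pKa + log10(ratio) = 4.7540 - 0.7110 = 4.0430


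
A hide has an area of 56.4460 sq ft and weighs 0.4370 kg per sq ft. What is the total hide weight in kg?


Formula: Weight = area * weight_per_sqft
Substituting: Weight = 56.4460 * 0.4370
Result: 24.6669 kg


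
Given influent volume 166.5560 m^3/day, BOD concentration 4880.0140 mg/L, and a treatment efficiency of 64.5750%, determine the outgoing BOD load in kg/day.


Load_in = volume * conc / 1000 = 166.5560 * 4880.0140 / 1000 = 812.7956 kg/day
Removed = Load_in * eff / 100 = 812.7956 * 64.5750 / 100 = 524.8628 kg/day
Load_out = Load_in - Removed = 812.7956 - 524.8628 = 287.9328 kg/day


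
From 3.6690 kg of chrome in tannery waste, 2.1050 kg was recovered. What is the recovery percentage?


Formula: Recovery = recovered / input * 100
Substituting: Recovery = 2.1050 / 3.6690 * 100
Result: 57.3726 %


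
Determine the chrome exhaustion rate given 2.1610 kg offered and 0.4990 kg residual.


Formula: Uptake = (offered - residual) / offered * 100
Substituting: Uptake = (2.1610 - 0.4990) / 2.1610 * 100
Result: 76.9088 %


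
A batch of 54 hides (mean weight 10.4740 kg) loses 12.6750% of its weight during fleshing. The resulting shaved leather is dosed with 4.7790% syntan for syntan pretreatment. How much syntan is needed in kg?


Total_raw = N * avg_wt = 54 * 10.4740 = 565.5960 kg
Substrate = Total_raw * (1 - loss/100) = 565.5960 * (1 - 12.6750/100) = 493.9067 kg
Syntan = Substrate * pct / 100 = 493.9067 * 4.7790 / 100 = 23.6038 kg


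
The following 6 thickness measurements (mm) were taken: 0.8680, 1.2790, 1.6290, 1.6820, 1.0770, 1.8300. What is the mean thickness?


Formula: Average = sum / n
Substituting: Average = 8.3650 / 6
Result: 1.3942 mm


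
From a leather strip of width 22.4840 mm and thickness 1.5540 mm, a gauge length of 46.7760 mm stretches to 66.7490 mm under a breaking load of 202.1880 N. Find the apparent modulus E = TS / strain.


TS = F / (w * t) = 202.1880 / (22.4840 * 1.5540) = 5.7867 N/mm^2
strain = (Lf - L0) / L0 = (66.7490 - 46.7760) / 46.7760 = 0.4270
E = TS / strain = 5.7867 / 0.4270 = 13.5522 N/mm^2


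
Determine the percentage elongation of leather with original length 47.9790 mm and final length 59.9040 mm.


Formula: Elongation = (Lf - L0) / L0 * 100
Substituting: Elongation = (59.9040 - 47.9790) / 47.9790 * 100
Result: 24.8546 %


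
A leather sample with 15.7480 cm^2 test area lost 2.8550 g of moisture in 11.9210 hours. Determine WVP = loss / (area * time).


Formula: WVP = loss / (area * time)
Substituting: WVP = 2.8550 / (15.7480 * 11.9210)
Result: 0.0152079 g/(cm^2*hr)


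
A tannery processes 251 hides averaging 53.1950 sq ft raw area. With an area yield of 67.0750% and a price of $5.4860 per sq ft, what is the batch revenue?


Raw_total = N * avg_area = 251 * 53.1950 = 13351.9450 sq ft
Finished = Raw_total * yield / 100 = 13351.9450 * 67.0750 / 100 = 8955.8171 sq ft
Value = Finished * price = 8955.8171 * 5.4860 = 49131.6127 $


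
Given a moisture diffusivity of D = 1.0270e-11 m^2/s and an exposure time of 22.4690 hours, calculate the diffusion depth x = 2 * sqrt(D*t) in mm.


t = 22.4690 hr * 3600 = 80888.4000 s
D * t = 1.0270e-11 * 80888.4000 = 8.3072e-07
x = 2 * sqrt(D*t) = 2 * sqrt(8.3072e-07) = 0.00182288 m = 1.8229 mm


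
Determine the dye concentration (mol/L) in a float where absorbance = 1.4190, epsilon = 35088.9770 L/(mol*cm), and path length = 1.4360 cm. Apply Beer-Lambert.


Formula: c = A / (epsilon * l)
Substituting: c = 1.4190 / (35088.9770 * 1.4360)
Result: 2.8162e-05 mol/L


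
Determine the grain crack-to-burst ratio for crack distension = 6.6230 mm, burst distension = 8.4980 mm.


Formula: Ratio = crack / burst
Substituting: Ratio = 6.6230 / 8.4980
Result: 0.7794


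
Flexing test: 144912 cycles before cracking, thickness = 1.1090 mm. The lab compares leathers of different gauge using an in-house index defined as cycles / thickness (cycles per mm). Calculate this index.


Formula: Index = cycles / thickness
Substituting: Index = 144912 / 1.1090
Result: 130669.0712 cycles/mm


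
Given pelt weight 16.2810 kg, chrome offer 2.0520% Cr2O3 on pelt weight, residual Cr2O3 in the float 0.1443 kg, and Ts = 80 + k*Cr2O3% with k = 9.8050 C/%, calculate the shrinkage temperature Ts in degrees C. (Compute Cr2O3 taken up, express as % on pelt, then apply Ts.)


Offered = pelt * offer_pct / 100 = 16.2810 * 2.0520 / 100 = 0.3341 kg
Uptake = offered - residual = 0.3341 - 0.1443 = 0.1898 kg
Cr2O3% on pelt = uptake / pelt * 100 = 0.1898 / 16.2810 * 100 = 1.1657 %
Ts = 80 + k * Cr2O3% = 80 + 9.8050 * 1.1657 = 91.4296 C


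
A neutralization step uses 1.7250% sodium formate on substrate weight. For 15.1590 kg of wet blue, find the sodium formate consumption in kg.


Formula: Neutralizer = substrate * pct / 100
Substituting: Neutralizer = 15.1590 * 1.7250 / 100
Result: 0.2615 kg


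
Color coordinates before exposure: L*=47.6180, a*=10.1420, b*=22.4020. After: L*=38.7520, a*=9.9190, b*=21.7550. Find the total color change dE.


dL = -8.8660, da = -0.2230, db = -0.6470
dE = sqrt((-8.8660)^2 + (-0.2230)^2 + (-0.6470)^2) = 8.8924


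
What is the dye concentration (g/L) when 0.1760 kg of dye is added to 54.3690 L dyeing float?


Formula: Conc = dye_mass(kg) / volume(L) * 1000
Substituting: Conc = 0.1760 / 54.3690 * 1000
Result: 3.2371 g/L


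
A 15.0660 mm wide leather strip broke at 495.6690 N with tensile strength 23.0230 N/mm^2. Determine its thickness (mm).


Formula: t = F / (TS * w)
Substituting: t = 495.6690 / (23.0230 * 15.0660)
Result: 1.4290 mm


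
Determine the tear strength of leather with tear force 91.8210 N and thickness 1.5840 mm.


Formula: Tear strength = force / thickness
Substituting: Tear strength = 91.8210 / 1.5840
Result: 57.9678 N/mm


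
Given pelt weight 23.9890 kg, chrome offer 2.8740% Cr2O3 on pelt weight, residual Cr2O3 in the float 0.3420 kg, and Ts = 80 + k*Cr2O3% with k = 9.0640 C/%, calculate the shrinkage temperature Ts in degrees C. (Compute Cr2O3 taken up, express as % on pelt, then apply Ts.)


Offered = pelt * offer_pct / 100 = 23.9890 * 2.8740 / 100 = 0.6894 kg
Uptake = offered - residual = 0.6894 - 0.3420 = 0.3474 kg
Cr2O3% on pelt = uptake / pelt * 100 = 0.3474 / 23.9890 * 100 = 1.4483 %
Ts = 80 + k * Cr2O3% = 80 + 9.0640 * 1.4483 = 93.1278 C


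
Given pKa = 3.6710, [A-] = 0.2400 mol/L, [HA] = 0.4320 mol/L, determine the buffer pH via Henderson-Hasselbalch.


ratio = [A-] / [HA] = 0.2400 / 0.4320 = 0.5556
log10(ratio) = -0.2553
pH = pKa + log10(ratio) = 3.6710 - 0.2553 = 3.4157


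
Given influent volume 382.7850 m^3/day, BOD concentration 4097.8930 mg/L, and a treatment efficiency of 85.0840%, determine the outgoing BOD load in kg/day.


Load_in = volume * conc / 1000 = 382.7850 * 4097.8930 / 1000 = 1568.6120 kg/day
Removed = Load_in * eff / 100 = 1568.6120 * 85.0840 / 100 = 1334.6378 kg/day
Load_out = Load_in - Removed = 1568.6120 - 1334.6378 = 233.9742 kg/day


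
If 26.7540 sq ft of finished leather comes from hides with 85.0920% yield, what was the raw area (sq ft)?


Formula: raw = finished * 100 / yield
Substituting: raw = 26.7540 * 100 / 85.0920
Result: 31.4413 sq ft


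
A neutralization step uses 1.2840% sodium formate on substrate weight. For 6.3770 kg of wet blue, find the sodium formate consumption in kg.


Formula: Neutralizer = substrate * pct / 100
Substituting: Neutralizer = 6.3770 * 1.2840 / 100
Result: 0.0818807 kg


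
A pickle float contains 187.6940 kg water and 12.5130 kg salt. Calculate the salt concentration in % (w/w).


Formula: Conc = salt / (water + salt) * 100
Substituting: Conc = 12.5130 / (187.6940 + 12.5130) * 100
Result: 6.2500 %


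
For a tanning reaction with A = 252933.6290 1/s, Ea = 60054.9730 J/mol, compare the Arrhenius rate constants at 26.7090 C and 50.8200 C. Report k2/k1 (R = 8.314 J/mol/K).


T1 = 26.7090 + 273.15 = 299.8590 K; T2 = 50.8200 + 273.15 = 323.9700 K
k1 = A * exp(-Ea/(R*T1)) = 252933.6290 * exp(-60054.9730/(8.314*299.8590)) = 8.7340e-06 1/s
k2 = A * exp(-Ea/(R*T2)) = 252933.6290 * exp(-60054.9730/(8.314*323.9700)) = 5.2459e-05 1/s
k2/k1 = 5.2459e-05 / 8.7340e-06 = 6.0063


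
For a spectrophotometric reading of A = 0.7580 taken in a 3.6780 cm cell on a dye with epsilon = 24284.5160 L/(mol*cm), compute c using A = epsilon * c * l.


Formula: c = A / (epsilon * l)
Substituting: c = 0.7580 / (24284.5160 * 3.6780)
Result: 8.4865e-06 mol/L


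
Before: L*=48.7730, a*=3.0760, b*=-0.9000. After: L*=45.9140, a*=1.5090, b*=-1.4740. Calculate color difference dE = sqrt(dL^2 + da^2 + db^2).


dL = -2.8590, da = -1.5670, db = -0.5740
dE = sqrt((-2.8590)^2 + (-1.5670)^2 + (-0.5740)^2) = 3.3104


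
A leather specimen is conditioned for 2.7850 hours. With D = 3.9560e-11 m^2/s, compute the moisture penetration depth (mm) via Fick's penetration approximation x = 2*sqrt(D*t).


t = 2.7850 hr * 3600 = 10026.0000 s
D * t = 3.9560e-11 * 10026.0000 = 3.9663e-07
x = 2 * sqrt(D*t) = 2 * sqrt(3.9663e-07) = 0.00125957 m = 1.2596 mm


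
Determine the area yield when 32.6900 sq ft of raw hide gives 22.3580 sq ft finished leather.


Formula: Yield = finished / raw * 100
Substituting: Yield = 22.3580 / 32.6900 * 100
Result: 68.3940 %


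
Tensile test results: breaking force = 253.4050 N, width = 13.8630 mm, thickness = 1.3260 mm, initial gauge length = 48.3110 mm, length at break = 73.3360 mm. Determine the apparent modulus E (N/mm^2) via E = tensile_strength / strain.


TS = F / (w * t) = 253.4050 / (13.8630 * 1.3260) = 13.7852 N/mm^2
strain = (Lf - L0) / L0 = (73.3360 - 48.3110) / 48.3110 = 0.5180
E = TS / strain = 13.7852 / 0.5180 = 26.6125 N/mm^2


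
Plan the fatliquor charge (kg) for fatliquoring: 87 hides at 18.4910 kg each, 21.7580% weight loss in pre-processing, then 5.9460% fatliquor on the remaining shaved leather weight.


Total_raw = N * avg_wt = 87 * 18.4910 = 1608.7170 kg
Substrate = Total_raw * (1 - loss/100) = 1608.7170 * (1 - 21.7580/100) = 1258.6924 kg
Fat = Substrate * pct / 100 = 1258.6924 * 5.9460 / 100 = 74.8418 kg


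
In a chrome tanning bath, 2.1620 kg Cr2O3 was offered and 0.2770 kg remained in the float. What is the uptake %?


Formula: Uptake = (offered - residual) / offered * 100
Substituting: Uptake = (2.1620 - 0.2770) / 2.1620 * 100
Result: 87.1878 %


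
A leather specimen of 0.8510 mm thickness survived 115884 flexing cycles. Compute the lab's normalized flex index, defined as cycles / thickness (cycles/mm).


Formula: Index = cycles / thickness
Substituting: Index = 115884 / 0.8510
Result: 136173.9130 cycles/mm


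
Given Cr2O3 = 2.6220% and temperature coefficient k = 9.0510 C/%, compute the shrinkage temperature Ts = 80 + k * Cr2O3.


Formula: Ts = 80 + k * Cr2O3
Substituting: Ts = 80 + 9.0510 * 2.6220
Result: 103.7317 C


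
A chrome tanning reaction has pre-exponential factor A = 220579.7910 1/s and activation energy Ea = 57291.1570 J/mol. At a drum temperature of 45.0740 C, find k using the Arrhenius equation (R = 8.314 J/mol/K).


T_K = T_C + 273.15 = 45.0740 + 273.15 = 318.2240 K
exponent = -Ea / (R * T_K) = -57291.1570 / (8.314 * 318.2240) = -21.6543
k = A * exp(exponent) = 220579.7910 * exp(-21.6543) = 8.6938e-05 1/s


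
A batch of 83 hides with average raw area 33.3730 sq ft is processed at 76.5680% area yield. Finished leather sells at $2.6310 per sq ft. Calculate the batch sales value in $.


Raw_total = N * avg_area = 83 * 33.3730 = 2769.9590 sq ft
Finished = Raw_total * yield / 100 = 2769.9590 * 76.5680 / 100 = 2120.9022 sq ft
Value = Finished * price = 2120.9022 * 2.6310 = 5580.0937 $


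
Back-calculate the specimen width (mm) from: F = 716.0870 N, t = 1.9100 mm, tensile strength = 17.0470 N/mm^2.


Formula: w = F / (TS * t)
Substituting: w = 716.0870 / (17.0470 * 1.9100)
Result: 21.9930 mm


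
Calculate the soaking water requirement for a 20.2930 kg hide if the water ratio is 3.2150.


Formula: Water = hide_weight * ratio
Substituting: Water = 20.2930 * 3.2150
Result: 65.2420 kg


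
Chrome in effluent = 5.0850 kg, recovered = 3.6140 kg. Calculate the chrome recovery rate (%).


Formula: Recovery = recovered / input * 100
Substituting: Recovery = 3.6140 / 5.0850 * 100
Result: 71.0718 %


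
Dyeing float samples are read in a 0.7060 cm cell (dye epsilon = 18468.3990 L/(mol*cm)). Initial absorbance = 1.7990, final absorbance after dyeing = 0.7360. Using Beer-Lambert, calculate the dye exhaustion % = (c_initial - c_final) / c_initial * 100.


c_initial = A_i / (epsilon * l) = 1.7990 / (18468.3990 * 0.7060) = 1.3797e-04 mol/L
c_final = A_f / (epsilon * l) = 0.7360 / (18468.3990 * 0.7060) = 5.6447e-05 mol/L
Exhaustion = (c_initial - c_final) / c_initial * 100 = (1.3797e-04 - 5.6447e-05) / 1.3797e-04 * 100 = 59.0884 %


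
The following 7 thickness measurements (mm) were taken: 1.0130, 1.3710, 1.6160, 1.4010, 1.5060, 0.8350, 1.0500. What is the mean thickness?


Formula: Average = sum / n
Substituting: Average = 8.7920 / 7
Result: 1.2560 mm


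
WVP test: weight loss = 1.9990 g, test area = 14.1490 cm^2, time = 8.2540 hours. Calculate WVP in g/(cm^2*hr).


Formula: WVP = loss / (area * time)
Substituting: WVP = 1.9990 / (14.1490 * 8.2540)
Result: 0.0171168 g/(cm^2*hr)


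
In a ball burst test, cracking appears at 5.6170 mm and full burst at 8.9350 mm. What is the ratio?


Formula: Ratio = crack / burst
Substituting: Ratio = 5.6170 / 8.9350
Result: 0.6287


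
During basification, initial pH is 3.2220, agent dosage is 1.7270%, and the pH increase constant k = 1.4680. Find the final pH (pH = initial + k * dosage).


Formula: pH_final = pH_initial + k * base_pct
Substituting: pH_final = 3.2220 + 1.4680 * 1.7270
Result: 5.7572


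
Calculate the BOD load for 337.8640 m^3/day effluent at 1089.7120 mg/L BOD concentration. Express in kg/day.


Formula: BOD_load = volume * conc / 1000
Substituting: BOD_load = 337.8640 * 1089.7120 / 1000
Result: 368.1745 kg/day


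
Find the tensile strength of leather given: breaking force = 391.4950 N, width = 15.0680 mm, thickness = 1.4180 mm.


Formula: TS = force / (width * thickness)
Substituting: TS = 391.4950 / (15.0680 * 1.4180)
Result: 18.3229 N/mm^2


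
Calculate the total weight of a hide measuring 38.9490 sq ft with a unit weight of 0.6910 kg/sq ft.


Formula: Weight = area * weight_per_sqft
Substituting: Weight = 38.9490 * 0.6910
Result: 26.9138 kg


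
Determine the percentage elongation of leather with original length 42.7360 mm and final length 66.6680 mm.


Formula: Elongation = (Lf - L0) / L0 * 100
Substituting: Elongation = (66.6680 - 42.7360) / 42.7360 * 100
Result: 55.9996 %


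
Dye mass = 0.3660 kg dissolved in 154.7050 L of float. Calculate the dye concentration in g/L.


Formula: Conc = dye_mass(kg) / volume(L) * 1000
Substituting: Conc = 0.3660 / 154.7050 * 1000
Result: 2.3658 g/L


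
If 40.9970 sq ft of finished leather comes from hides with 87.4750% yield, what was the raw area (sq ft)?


Formula: raw = finished * 100 / yield
Substituting: raw = 40.9970 * 100 / 87.4750
Result: 46.8671 sq ft


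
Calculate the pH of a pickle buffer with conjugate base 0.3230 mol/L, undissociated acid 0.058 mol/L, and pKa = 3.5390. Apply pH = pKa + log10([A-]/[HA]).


ratio = [A-] / [HA] = 0.3230 / 0.058 = 5.5690
log10(ratio) = 0.7458
pH = pKa + log10(ratio) = 3.5390 + 0.7458 = 4.2848


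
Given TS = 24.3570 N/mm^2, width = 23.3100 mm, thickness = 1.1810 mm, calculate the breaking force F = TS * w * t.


Formula: F = TS * w * t
Substituting: F = 24.3570 * 23.3100 * 1.1810
Result: 670.5265 N


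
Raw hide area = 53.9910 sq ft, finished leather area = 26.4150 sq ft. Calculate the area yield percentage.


Formula: Yield = finished / raw * 100
Substituting: Yield = 26.4150 / 53.9910 * 100
Result: 48.9248 %


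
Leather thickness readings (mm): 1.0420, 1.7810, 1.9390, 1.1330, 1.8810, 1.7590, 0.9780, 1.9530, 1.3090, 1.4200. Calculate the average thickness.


Formula: Average = sum / n
Substituting: Average = 15.1950 / 10
Result: 1.5195 mm


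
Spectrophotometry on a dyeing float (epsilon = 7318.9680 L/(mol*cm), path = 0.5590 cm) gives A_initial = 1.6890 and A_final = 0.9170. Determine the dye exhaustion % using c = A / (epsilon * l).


c_initial = A_i / (epsilon * l) = 1.6890 / (7318.9680 * 0.5590) = 4.1283e-04 mol/L
c_final = A_f / (epsilon * l) = 0.9170 / (7318.9680 * 0.5590) = 2.2413e-04 mol/L
Exhaustion = (c_initial - c_final) / c_initial * 100 = (4.1283e-04 - 2.2413e-04) / 4.1283e-04 * 100 = 45.7075 %


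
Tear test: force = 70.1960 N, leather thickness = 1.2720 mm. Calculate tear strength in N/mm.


Formula: Tear strength = force / thickness
Substituting: Tear strength = 70.1960 / 1.2720
Result: 55.1855 N/mm


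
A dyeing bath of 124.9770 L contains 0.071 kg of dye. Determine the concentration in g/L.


Formula: Conc = dye_mass(kg) / volume(L) * 1000
Substituting: Conc = 0.071 / 124.9770 * 1000
Result: 0.5681 g/L


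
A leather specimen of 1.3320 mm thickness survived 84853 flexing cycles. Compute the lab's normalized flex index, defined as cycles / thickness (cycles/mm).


Formula: Index = cycles / thickness
Substituting: Index = 84853 / 1.3320
Result: 63703.4535 cycles/mm


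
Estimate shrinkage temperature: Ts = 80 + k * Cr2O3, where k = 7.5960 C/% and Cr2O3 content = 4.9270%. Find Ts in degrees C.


Formula: Ts = 80 + k * Cr2O3
Substituting: Ts = 80 + 7.5960 * 4.9270
Result: 117.4255 C


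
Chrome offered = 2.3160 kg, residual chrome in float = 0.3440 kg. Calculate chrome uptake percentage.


Formula: Uptake = (offered - residual) / offered * 100
Substituting: Uptake = (2.3160 - 0.3440) / 2.3160 * 100
Result: 85.1468 %


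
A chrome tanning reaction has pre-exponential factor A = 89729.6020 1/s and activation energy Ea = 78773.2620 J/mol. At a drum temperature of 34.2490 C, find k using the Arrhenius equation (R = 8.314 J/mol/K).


T_K = T_C + 273.15 = 34.2490 + 273.15 = 307.3990 K
exponent = -Ea / (R * T_K) = -78773.2620 / (8.314 * 307.3990) = -30.8224
k = A * exp(exponent) = 89729.6020 * exp(-30.8224) = 3.6893e-09 1/s


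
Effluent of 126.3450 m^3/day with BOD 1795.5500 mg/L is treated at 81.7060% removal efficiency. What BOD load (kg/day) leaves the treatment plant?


Load_in = volume * conc / 1000 = 126.3450 * 1795.5500 / 1000 = 226.8588 kg/day
Removed = Load_in * eff / 100 = 226.8588 * 81.7060 / 100 = 185.3572 kg/day
Load_out = Load_in - Removed = 226.8588 - 185.3572 = 41.5015 kg/day


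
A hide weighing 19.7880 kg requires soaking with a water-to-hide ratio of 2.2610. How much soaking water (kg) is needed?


Formula: Water = hide_weight * ratio
Substituting: Water = 19.7880 * 2.2610
Result: 44.7407 kg


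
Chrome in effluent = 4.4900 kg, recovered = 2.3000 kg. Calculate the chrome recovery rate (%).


Formula: Recovery = recovered / input * 100
Substituting: Recovery = 2.3000 / 4.4900 * 100
Result: 51.2249 %


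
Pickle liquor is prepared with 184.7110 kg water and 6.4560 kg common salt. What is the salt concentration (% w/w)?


Formula: Conc = salt / (water + salt) * 100
Substituting: Conc = 6.4560 / (184.7110 + 6.4560) * 100
Result: 3.3772 %


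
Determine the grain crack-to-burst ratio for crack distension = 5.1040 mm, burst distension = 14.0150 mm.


Formula: Ratio = crack / burst
Substituting: Ratio = 5.1040 / 14.0150
Result: 0.3642


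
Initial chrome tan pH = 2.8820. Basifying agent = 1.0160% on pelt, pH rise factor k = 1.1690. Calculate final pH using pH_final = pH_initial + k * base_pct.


Formula: pH_final = pH_initial + k * base_pct
Substituting: pH_final = 2.8820 + 1.1690 * 1.0160
Result: 4.0697


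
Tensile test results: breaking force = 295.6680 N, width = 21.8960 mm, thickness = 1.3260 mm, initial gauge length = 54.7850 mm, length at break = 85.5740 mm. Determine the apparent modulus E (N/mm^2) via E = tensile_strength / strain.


TS = F / (w * t) = 295.6680 / (21.8960 * 1.3260) = 10.1835 N/mm^2
strain = (Lf - L0) / L0 = (85.5740 - 54.7850) / 54.7850 = 0.5620
E = TS / strain = 10.1835 / 0.5620 = 18.1202 N/mm^2


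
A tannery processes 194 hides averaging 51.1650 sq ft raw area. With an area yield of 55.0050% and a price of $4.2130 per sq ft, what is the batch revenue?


Raw_total = N * avg_area = 194 * 51.1650 = 9926.0100 sq ft
Finished = Raw_total * yield / 100 = 9926.0100 * 55.0050 / 100 = 5459.8018 sq ft
Value = Finished * price = 5459.8018 * 4.2130 = 23002.1450 $


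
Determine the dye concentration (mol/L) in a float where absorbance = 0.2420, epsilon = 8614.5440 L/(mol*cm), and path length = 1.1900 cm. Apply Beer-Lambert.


Formula: c = A / (epsilon * l)
Substituting: c = 0.2420 / (8614.5440 * 1.1900)
Result: 2.3607e-05 mol/L


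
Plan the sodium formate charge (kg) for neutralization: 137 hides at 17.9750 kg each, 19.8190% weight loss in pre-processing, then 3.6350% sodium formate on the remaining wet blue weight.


Total_raw = N * avg_wt = 137 * 17.9750 = 2462.5750 kg
Substrate = Total_raw * (1 - loss/100) = 2462.5750 * (1 - 19.8190/100) = 1974.5173 kg
Neutralizer = Substrate * pct / 100 = 1974.5173 * 3.6350 / 100 = 71.7737 kg


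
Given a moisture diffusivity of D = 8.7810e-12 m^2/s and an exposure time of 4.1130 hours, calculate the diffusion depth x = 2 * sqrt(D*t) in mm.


t = 4.1130 hr * 3600 = 14806.8000 s
D * t = 8.7810e-12 * 14806.8000 = 1.3002e-07
x = 2 * sqrt(D*t) = 2 * sqrt(1.3002e-07) = 7.2116e-04 m = 0.7212 mm


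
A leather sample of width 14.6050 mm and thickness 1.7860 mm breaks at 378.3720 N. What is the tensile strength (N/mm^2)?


Formula: TS = force / (width * thickness)
Substituting: TS = 378.3720 / (14.6050 * 1.7860)
Result: 14.5056 N/mm^2


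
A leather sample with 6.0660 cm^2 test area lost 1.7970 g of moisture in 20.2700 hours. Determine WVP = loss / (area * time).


Formula: WVP = loss / (area * time)
Substituting: WVP = 1.7970 / (6.0660 * 20.2700)
Result: 0.0146148 g/(cm^2*hr)


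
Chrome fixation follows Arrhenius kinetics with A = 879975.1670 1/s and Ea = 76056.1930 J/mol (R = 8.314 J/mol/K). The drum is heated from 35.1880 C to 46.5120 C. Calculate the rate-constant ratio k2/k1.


T1 = 35.1880 + 273.15 = 308.3380 K; T2 = 46.5120 + 273.15 = 319.6620 K
k1 = A * exp(-Ea/(R*T1)) = 879975.1670 * exp(-76056.1930/(8.314*308.3380)) = 1.1470e-07 1/s
k2 = A * exp(-Ea/(R*T2)) = 879975.1670 * exp(-76056.1930/(8.314*319.6620)) = 3.2809e-07 1/s
k2/k1 = 3.2809e-07 / 1.1470e-07 = 2.8605


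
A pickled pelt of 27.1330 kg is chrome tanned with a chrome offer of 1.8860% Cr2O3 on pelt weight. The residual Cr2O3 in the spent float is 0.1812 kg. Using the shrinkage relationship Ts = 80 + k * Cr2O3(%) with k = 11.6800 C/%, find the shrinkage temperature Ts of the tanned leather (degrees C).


Offered = pelt * offer_pct / 100 = 27.1330 * 1.8860 / 100 = 0.5117 kg
Uptake = offered - residual = 0.5117 - 0.1812 = 0.3305 kg
Cr2O3% on pelt = uptake / pelt * 100 = 0.3305 / 27.1330 * 100 = 1.2182 %
Ts = 80 + k * Cr2O3% = 80 + 11.6800 * 1.2182 = 94.2283 C


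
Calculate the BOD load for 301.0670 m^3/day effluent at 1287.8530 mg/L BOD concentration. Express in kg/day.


Formula: BOD_load = volume * conc / 1000
Substituting: BOD_load = 301.0670 * 1287.8530 / 1000
Result: 387.7300 kg/day


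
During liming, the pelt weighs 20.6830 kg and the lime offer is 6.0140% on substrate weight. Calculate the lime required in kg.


Formula: Lime = substrate * pct / 100
Substituting: Lime = 20.6830 * 6.0140 / 100
Result: 1.2439 kg


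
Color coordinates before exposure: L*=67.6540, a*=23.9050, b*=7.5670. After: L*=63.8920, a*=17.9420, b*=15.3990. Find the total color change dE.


dL = -3.7620, da = -5.9630, db = 7.8320
dE = sqrt((-3.7620)^2 + (-5.9630)^2 + 7.8320^2) = 10.5380


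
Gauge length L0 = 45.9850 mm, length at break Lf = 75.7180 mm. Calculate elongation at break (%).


Formula: Elongation = (Lf - L0) / L0 * 100
Substituting: Elongation = (75.7180 - 45.9850) / 45.9850 * 100
Result: 64.6580 %


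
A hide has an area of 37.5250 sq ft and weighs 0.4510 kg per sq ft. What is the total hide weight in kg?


Formula: Weight = area * weight_per_sqft
Substituting: Weight = 37.5250 * 0.4510
Result: 16.9238 kg


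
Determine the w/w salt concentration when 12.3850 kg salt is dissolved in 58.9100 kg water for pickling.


Formula: Conc = salt / (water + salt) * 100
Substituting: Conc = 12.3850 / (58.9100 + 12.3850) * 100
Result: 17.3715 %


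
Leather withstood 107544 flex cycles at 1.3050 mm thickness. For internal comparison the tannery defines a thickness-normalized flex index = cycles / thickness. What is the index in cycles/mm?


Formula: Index = cycles / thickness
Substituting: Index = 107544 / 1.3050
Result: 82409.1954 cycles/mm


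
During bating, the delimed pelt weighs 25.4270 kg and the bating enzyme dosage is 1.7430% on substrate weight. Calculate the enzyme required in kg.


Formula: Enzyme = substrate * pct / 100
Substituting: Enzyme = 25.4270 * 1.7430 / 100
Result: 0.4432 kg


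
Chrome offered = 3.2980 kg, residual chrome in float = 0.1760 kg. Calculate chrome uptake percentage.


Formula: Uptake = (offered - residual) / offered * 100
Substituting: Uptake = (3.2980 - 0.1760) / 3.2980 * 100
Result: 94.6634 %


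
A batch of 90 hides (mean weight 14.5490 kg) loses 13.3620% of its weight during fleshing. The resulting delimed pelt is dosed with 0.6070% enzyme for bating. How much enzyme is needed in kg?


Total_raw = N * avg_wt = 90 * 14.5490 = 1309.4100 kg
Substrate = Total_raw * (1 - loss/100) = 1309.4100 * (1 - 13.3620/100) = 1134.4466 kg
Enzyme = Substrate * pct / 100 = 1134.4466 * 0.6070 / 100 = 6.8861 kg


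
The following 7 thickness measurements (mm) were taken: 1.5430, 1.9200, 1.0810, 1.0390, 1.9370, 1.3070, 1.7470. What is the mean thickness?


Formula: Average = sum / n
Substituting: Average = 10.5740 / 7
Result: 1.5106 mm


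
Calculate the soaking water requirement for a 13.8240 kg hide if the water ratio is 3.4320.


Formula: Water = hide_weight * ratio
Substituting: Water = 13.8240 * 3.4320
Result: 47.4440 kg


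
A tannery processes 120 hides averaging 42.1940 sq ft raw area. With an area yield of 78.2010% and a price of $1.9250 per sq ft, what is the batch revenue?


Raw_total = N * avg_area = 120 * 42.1940 = 5063.2800 sq ft
Finished = Raw_total * yield / 100 = 5063.2800 * 78.2010 / 100 = 3959.5356 sq ft
Value = Finished * price = 3959.5356 * 1.9250 = 7622.1060 $


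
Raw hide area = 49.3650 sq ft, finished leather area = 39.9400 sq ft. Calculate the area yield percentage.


Formula: Yield = finished / raw * 100
Substituting: Yield = 39.9400 / 49.3650 * 100
Result: 80.9075 %


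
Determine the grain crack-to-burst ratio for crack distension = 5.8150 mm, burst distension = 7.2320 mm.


Formula: Ratio = crack / burst
Substituting: Ratio = 5.8150 / 7.2320
Result: 0.8041


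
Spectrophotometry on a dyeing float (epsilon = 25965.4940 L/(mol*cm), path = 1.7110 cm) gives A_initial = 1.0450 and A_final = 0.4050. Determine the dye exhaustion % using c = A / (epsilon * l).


c_initial = A_i / (epsilon * l) = 1.0450 / (25965.4940 * 1.7110) = 2.3522e-05 mol/L
c_final = A_f / (epsilon * l) = 0.4050 / (25965.4940 * 1.7110) = 9.1161e-06 mol/L
Exhaustion = (c_initial - c_final) / c_initial * 100 = (2.3522e-05 - 9.1161e-06) / 2.3522e-05 * 100 = 61.2440 %


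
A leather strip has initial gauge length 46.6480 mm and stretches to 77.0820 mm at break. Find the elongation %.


Formula: Elongation = (Lf - L0) / L0 * 100
Substituting: Elongation = (77.0820 - 46.6480) / 46.6480 * 100
Result: 65.2418 %


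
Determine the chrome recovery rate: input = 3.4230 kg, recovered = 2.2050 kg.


Formula: Recovery = recovered / input * 100
Substituting: Recovery = 2.2050 / 3.4230 * 100
Result: 64.4172 %


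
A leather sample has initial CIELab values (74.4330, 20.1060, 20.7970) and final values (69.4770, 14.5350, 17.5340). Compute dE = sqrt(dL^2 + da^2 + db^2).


dL = -4.9560, da = -5.5710, db = -3.2630
dE = sqrt((-4.9560)^2 + (-5.5710)^2 + (-3.2630)^2) = 8.1391


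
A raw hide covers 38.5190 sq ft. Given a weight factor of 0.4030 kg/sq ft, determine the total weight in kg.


Formula: Weight = area * weight_per_sqft
Substituting: Weight = 38.5190 * 0.4030
Result: 15.5232 kg


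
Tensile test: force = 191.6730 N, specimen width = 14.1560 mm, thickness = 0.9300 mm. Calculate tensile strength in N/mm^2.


Formula: TS = force / (width * thickness)
Substituting: TS = 191.6730 / (14.1560 * 0.9300)
Result: 14.5592 N/mm^2


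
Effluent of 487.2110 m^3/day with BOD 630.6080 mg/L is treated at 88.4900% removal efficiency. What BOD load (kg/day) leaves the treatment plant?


Load_in = volume * conc / 1000 = 487.2110 * 630.6080 / 1000 = 307.2392 kg/day
Removed = Load_in * eff / 100 = 307.2392 * 88.4900 / 100 = 271.8759 kg/day
Load_out = Load_in - Removed = 307.2392 - 271.8759 = 35.3632 kg/day


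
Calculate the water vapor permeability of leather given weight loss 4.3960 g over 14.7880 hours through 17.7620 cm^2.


Formula: WVP = loss / (area * time)
Substituting: WVP = 4.3960 / (17.7620 * 14.7880)
Result: 0.0167362 g/(cm^2*hr)


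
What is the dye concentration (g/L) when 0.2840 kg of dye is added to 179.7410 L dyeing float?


Formula: Conc = dye_mass(kg) / volume(L) * 1000
Substituting: Conc = 0.2840 / 179.7410 * 1000
Result: 1.5801 g/L


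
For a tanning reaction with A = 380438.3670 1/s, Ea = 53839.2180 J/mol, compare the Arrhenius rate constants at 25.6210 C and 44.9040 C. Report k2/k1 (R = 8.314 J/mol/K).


T1 = 25.6210 + 273.15 = 298.7710 K; T2 = 44.9040 + 273.15 = 318.0540 K
k1 = A * exp(-Ea/(R*T1)) = 380438.3670 * exp(-53839.2180/(8.314*298.7710)) = 1.4694e-04 1/s
k2 = A * exp(-Ea/(R*T2)) = 380438.3670 * exp(-53839.2180/(8.314*318.0540)) = 5.4682e-04 1/s
k2/k1 = 5.4682e-04 / 1.4694e-04 = 3.7214


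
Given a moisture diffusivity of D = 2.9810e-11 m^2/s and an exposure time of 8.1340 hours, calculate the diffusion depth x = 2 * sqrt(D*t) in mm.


t = 8.1340 hr * 3600 = 29282.4000 s
D * t = 2.9810e-11 * 29282.4000 = 8.7291e-07
x = 2 * sqrt(D*t) = 2 * sqrt(8.7291e-07) = 0.00186859 m = 1.8686 mm


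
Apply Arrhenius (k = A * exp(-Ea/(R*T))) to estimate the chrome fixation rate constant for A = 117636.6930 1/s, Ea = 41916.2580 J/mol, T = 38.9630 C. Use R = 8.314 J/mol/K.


T_K = T_C + 273.15 = 38.9630 + 273.15 = 312.1130 K
exponent = -Ea / (R * T_K) = -41916.2580 / (8.314 * 312.1130) = -16.1533
k = A * exp(exponent) = 117636.6930 * exp(-16.1533) = 0.011357 1/s


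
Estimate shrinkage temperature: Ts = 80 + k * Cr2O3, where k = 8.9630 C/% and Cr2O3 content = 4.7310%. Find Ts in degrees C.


Formula: Ts = 80 + k * Cr2O3
Substituting: Ts = 80 + 8.9630 * 4.7310
Result: 122.4040 C


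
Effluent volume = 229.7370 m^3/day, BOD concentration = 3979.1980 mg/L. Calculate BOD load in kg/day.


Formula: BOD_load = volume * conc / 1000
Substituting: BOD_load = 229.7370 * 3979.1980 / 1000
Result: 914.1690 kg/day


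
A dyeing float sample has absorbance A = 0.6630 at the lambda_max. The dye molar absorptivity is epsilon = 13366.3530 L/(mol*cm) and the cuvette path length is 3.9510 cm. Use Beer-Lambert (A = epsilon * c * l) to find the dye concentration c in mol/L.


Formula: c = A / (epsilon * l)
Substituting: c = 0.6630 / (13366.3530 * 3.9510)
Result: 1.2554e-05 mol/L


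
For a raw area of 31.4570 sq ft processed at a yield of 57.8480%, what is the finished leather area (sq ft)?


Formula: finished = raw * yield / 100
Substituting: finished = 31.4570 * 57.8480 / 100
Result: 18.1972 sq ft
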